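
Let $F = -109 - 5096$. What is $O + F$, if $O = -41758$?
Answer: $-46963$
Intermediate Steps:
$F = -5205$ ($F = -109 - 5096 = -5205$)
$O + F = -41758 - 5205 = -46963$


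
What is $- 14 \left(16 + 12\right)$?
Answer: $-392$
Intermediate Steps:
$- 14 \left(16 + 12\right) = \left(-14\right) 28 = -392$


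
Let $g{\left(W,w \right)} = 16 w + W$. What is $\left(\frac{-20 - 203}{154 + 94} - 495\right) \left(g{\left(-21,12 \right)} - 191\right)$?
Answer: $\frac{614915}{62} \approx 9918.0$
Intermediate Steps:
$g{\left(W,w \right)} = W + 16 w$
$\left(\frac{-20 - 203}{154 + 94} - 495\right) \left(g{\left(-21,12 \right)} - 191\right) = \left(\frac{-20 - 203}{154 + 94} - 495\right) \left(\left(-21 + 16 \cdot 12\right) - 191\right) = \left(- \frac{223}{248} - 495\right) \left(\left(-21 + 192\right) - 191\right) = \left(\left(-223\right) \frac{1}{248} - 495\right) \left(171 - 191\right) = \left(- \frac{223}{248} - 495\right) \left(-20\right) = \left(- \frac{122983}{248}\right) \left(-20\right) = \frac{614915}{62}$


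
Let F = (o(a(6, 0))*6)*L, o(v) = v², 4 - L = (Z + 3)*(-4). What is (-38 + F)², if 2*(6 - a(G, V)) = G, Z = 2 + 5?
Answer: 5466244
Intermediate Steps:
Z = 7
a(G, V) = 6 - G/2
L = 44 (L = 4 - (7 + 3)*(-4) = 4 - 10*(-4) = 4 - 1*(-40) = 4 + 40 = 44)
F = 2376 (F = ((6 - ½*6)²*6)*44 = ((6 - 3)²*6)*44 = (3²*6)*44 = (9*6)*44 = 54*44 = 2376)
(-38 + F)² = (-38 + 2376)² = 2338² = 5466244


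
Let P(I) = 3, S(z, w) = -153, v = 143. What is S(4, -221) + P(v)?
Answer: -150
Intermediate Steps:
S(4, -221) + P(v) = -153 + 3 = -150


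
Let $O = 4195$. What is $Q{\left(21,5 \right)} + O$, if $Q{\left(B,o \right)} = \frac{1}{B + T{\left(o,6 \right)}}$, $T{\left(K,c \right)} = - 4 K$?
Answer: $4196$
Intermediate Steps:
$Q{\left(B,o \right)} = \frac{1}{B - 4 o}$
$Q{\left(21,5 \right)} + O = \frac{1}{21 - 20} + 4195 = 1^{-1} + 4195 = 1 + 4195 = 4196$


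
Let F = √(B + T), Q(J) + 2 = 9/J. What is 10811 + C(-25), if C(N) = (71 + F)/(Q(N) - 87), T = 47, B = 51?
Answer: 24149999/2234 - 175*√2/2234 ≈ 10810.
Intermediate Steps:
Q(J) = -2 + 9/J
F = 7*√2 (F = √(51 + 47) = √98 = 7*√2 ≈ 9.8995)
C(N) = (71 + 7*√2)/(-89 + 9/N) (C(N) = (71 + 7*√2)/((-2 + 9/N) - 87) = (71 + 7*√2)/(-89 + 9/N))
10811 + C(-25) = 10811 - 1*(-25)*(71 + 7*√2)/(-9 + 89*(-25)) = 10811 - 1*(-25)*(71 + 7*√2)/(-9 - 2225) = 10811 - 1*(-25)*(71 + 7*√2)/(-2234) = 10811 - 1*(-25)*(-1/2234)*(71 + 7*√2) = 10811 + (-1775/2234 - 175*√2/2234) = 24149999/2234 - 175*√2/2234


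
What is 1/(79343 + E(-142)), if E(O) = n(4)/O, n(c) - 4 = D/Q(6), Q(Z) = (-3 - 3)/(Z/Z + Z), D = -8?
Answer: 213/16900039 ≈ 1.2604e-5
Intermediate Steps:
Q(Z) = -6/(1 + Z)
n(c) = 40/3 (n(c) = 4 - 8/((-6/(1 + 6))) = 4 - 8/((-6/7)) = 4 - 8/((-6*⅐)) = 4 - 8/(-6/7) = 4 - 8*(-7/6) = 4 + 28/3 = 40/3)
E(O) = 40/(3*O)
1/(79343 + E(-142)) = 1/(79343 + (40/3)/(-142)) = 1/(79343 + (40/3)*(-1/142)) = 1/(79343 - 20/213) = 1/(16900039/213) = 213/16900039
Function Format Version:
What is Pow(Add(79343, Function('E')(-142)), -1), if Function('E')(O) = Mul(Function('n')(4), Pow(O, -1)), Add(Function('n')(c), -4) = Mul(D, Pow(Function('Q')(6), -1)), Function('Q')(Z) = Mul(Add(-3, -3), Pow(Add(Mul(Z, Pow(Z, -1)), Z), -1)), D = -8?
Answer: Rational(213, 16900039) ≈ 1.2604e-5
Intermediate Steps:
Function('Q')(Z) = Mul(-6, Pow(Add(1, Z), -1))
Function('n')(c) = Rational(40, 3) (Function('n')(c) = Add(4, Mul(-8, Pow(Mul(-6, Pow(Add(1, 6), -1)), -1))) = Add(4, Mul(-8, Pow(Mul(-6, Pow(7, -1)), -1))) = Add(4, Mul(-8, Pow(Mul(-6, Rational(1, 7)), -1))) = Add(4, Mul(-8, Pow(Rational(-6, 7), -1))) = Add(4, Mul(-8, Rational(-7, 6))) = Add(4, Rational(28, 3)) = Rational(40, 3))
Function('E')(O) = Mul(Rational(40, 3), Pow(O, -1))
Pow(Add(79343, Function('E')(-142)), -1) = Pow(Add(79343, Mul(Rational(40, 3), Pow(-142, -1))), -1) = Pow(Add(79343, Mul(Rational(40, 3), Rational(-1, 142))), -1) = Pow(Add(79343, Rational(-20, 213)), -1) = Pow(Rational(16900039, 213), -1) = Rational(213, 16900039)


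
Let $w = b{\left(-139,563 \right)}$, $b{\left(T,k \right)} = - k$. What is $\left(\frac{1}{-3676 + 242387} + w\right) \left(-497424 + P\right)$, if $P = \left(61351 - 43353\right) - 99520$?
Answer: $\frac{77807037776232}{238711} \approx 3.2595 \cdot 10^{8}$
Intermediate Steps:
$P = -81522$ ($P = 17998 - 99520 = -81522$)
$w = -563$ ($w = \left(-1\right) 563 = -563$)
$\left(\frac{1}{-3676 + 242387} + w\right) \left(-497424 + P\right) = \left(\frac{1}{-3676 + 242387} - 563\right) \left(-497424 - 81522\right) = \left(\frac{1}{238711} - 563\right) \left(-578946\right) = \left(- \frac{134394292}{238711}\right) \left(-578946\right) = \frac{77807037776232}{238711}$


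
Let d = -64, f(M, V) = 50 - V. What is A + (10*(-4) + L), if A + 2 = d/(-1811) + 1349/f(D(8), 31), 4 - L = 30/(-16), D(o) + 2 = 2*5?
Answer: 505781/14488 ≈ 34.910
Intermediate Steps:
D(o) = 8 (D(o) = -2 + 2*5 = -2 + 10 = 8)
L = 47/8 (L = 4 - 30/(-16) = 4 - 30*(-1)/16 = 4 - 1*(-15/8) = 4 + 15/8 = 47/8 ≈ 5.8750)
A = 125023/1811 (A = -2 + (-64/(-1811) + 1349/(50 - 1*31)) = -2 + (-64*(-1/1811) + 1349/(50 - 31)) = -2 + (64/1811 + 1349/19) = -2 + (64/1811 + 1349*(1/19)) = -2 + (64/1811 + 71) = -2 + 128645/1811 = 125023/1811 ≈ 69.035)
A + (10*(-4) + L) = 125023/1811 + (10*(-4) + 47/8) = 125023/1811 + (-40 + 47/8) = 125023/1811 - 273/8 = 505781/14488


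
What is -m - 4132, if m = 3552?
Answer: -7684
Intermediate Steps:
-m - 4132 = -1*3552 - 4132 = -3552 - 4132 = -7684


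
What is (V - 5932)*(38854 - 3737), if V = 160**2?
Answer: 690681156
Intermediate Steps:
V = 25600
(V - 5932)*(38854 - 3737) = (25600 - 5932)*(38854 - 3737) = 19668*35117 = 690681156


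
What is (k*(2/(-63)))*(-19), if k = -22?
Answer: -836/63 ≈ -13.270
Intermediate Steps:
(k*(2/(-63)))*(-19) = -44/(-63)*(-19) = -44*(-1)/63*(-19) = -22*(-2/63)*(-19) = (44/63)*(-19) = -836/63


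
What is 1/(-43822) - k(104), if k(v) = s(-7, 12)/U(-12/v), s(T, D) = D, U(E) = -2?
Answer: 262931/43822 ≈ 6.0000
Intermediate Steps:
k(v) = -6 (k(v) = 12/(-2) = 12*(-½) = -6)
1/(-43822) - k(104) = 1/(-43822) - 1*(-6) = -1/43822 + 6 = 262931/43822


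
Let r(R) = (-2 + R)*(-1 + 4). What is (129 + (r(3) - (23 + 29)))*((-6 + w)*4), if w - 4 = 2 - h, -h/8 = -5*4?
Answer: -51200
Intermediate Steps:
h = 160 (h = -(-40)*4 = -8*(-20) = 160)
w = -154 (w = 4 + (2 - 1*160) = 4 + (2 - 160) = 4 - 158 = -154)
r(R) = -6 + 3*R (r(R) = (-2 + R)*3 = -6 + 3*R)
(129 + (r(3) - (23 + 29)))*((-6 + w)*4) = (129 + ((-6 + 3*3) - (23 + 29)))*((-6 - 154)*4) = (129 + ((-6 + 9) - 1*52))*(-160*4) = (129 + (3 - 52))*(-640) = (129 - 49)*(-640) = 80*(-640) = -51200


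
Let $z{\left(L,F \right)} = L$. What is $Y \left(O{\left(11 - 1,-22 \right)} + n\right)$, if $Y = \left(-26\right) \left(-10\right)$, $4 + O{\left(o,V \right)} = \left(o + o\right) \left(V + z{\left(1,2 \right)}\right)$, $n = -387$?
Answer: $-210860$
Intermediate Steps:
$O{\left(o,V \right)} = -4 + 2 o \left(1 + V\right)$ ($O{\left(o,V \right)} = -4 + \left(o + o\right) \left(V + 1\right) = -4 + 2 o \left(1 + V\right)$)
$Y = 260$
$Y \left(O{\left(11 - 1,-22 \right)} + n\right) = 260 \left(\left(-4 + 2 \left(11 - 1\right) + 2 \left(-22\right) \left(11 - 1\right)\right) - 387\right) = 260 \left(\left(-4 + 2 \cdot 10 + 2 \left(-22\right) 10\right) - 387\right) = 260 \left(\left(-4 + 20 - 440\right) - 387\right) = 260 \left(-424 - 387\right) = 260 \left(-811\right) = -210860$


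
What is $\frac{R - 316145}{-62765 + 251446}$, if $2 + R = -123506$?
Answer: $- \frac{439653}{188681} \approx -2.3301$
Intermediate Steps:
$R = -123508$ ($R = -2 - 123506 = -123508$)
$\frac{R - 316145}{-62765 + 251446} = \frac{-123508 - 316145}{-62765 + 251446} = - \frac{439653}{188681}$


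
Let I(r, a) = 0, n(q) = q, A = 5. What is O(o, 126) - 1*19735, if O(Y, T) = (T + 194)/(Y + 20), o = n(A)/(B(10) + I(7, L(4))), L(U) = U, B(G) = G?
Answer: -808495/41 ≈ -19719.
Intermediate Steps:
o = ½ (o = 5/(10 + 0) = 5/10 = 5*(⅒) = ½ ≈ 0.50000)
O(Y, T) = (194 + T)/(20 + Y)
O(o, 126) - 1*19735 = (194 + 126)/(20 + ½) - 1*19735 = 320/(41/2) - 19735 = (2/41)*320 - 19735 = 640/41 - 19735 = -808495/41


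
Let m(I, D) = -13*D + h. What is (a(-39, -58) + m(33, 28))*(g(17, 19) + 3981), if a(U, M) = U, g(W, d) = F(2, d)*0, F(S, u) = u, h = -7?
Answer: -1632210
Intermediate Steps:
g(W, d) = 0 (g(W, d) = d*0 = 0)
m(I, D) = -7 - 13*D (m(I, D) = -13*D - 7 = -7 - 13*D)
(a(-39, -58) + m(33, 28))*(g(17, 19) + 3981) = (-39 + (-7 - 13*28))*(0 + 3981) = (-39 + (-7 - 364))*3981 = (-39 - 371)*3981 = -410*3981 = -1632210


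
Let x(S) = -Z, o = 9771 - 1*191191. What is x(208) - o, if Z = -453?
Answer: 181873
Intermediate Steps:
o = -181420 (o = 9771 - 191191 = -181420)
x(S) = 453 (x(S) = -1*(-453) = 453)
x(208) - o = 453 - 1*(-181420) = 453 + 181420 = 181873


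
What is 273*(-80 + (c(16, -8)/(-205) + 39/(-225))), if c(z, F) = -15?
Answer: -22414028/1025 ≈ -21867.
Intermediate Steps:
273*(-80 + (c(16, -8)/(-205) + 39/(-225))) = 273*(-80 + (-15/(-205) + 39/(-225))) = 273*(-80 + (-15*(-1/205) + 39*(-1/225))) = 273*(-80 + (3/41 - 13/75)) = 273*(-80 - 308/3075) = 273*(-246308/3075) = -22414028/1025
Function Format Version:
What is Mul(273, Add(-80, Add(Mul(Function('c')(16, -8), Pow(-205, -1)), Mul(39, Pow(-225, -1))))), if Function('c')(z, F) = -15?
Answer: Rational(-22414028, 1025) ≈ -21867.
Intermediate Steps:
Mul(273, Add(-80, Add(Mul(Function('c')(16, -8), Pow(-205, -1)), Mul(39, Pow(-225, -1))))) = Mul(273, Add(-80, Add(Mul(-15, Pow(-205, -1)), Mul(39, Pow(-225, -1))))) = Mul(273, Add(-80, Add(Mul(-15, Rational(-1, 205)), Mul(39, Rational(-1, 225))))) = Mul(273, Add(-80, Add(Rational(3, 41), Rational(-13, 75)))) = Mul(273, Add(-80, Rational(-308, 3075))) = Mul(273, Rational(-246308, 3075)) = Rational(-22414028, 1025)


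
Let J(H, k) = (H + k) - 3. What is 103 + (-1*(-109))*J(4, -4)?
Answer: -224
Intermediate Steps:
J(H, k) = -3 + H + k
103 + (-1*(-109))*J(4, -4) = 103 + (-1*(-109))*(-3 + 4 - 4) = 103 + 109*(-3) = 103 - 327 = -224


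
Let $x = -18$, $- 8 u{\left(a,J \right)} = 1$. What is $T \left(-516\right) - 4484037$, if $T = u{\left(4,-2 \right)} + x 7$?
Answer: $- \frac{8837913}{2} \approx -4.419 \cdot 10^{6}$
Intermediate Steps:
$u{\left(a,J \right)} = - \frac{1}{8}$ ($u{\left(a,J \right)} = \left(- \frac{1}{8}\right) 1 = - \frac{1}{8}$)
$T = - \frac{1009}{8}$ ($T = - \frac{1}{8} - 126 = - \frac{1009}{8} \approx -126.13$)
$T \left(-516\right) - 4484037 = \left(- \frac{1009}{8}\right) \left(-516\right) - 4484037 = \frac{130161}{2} - 4484037 = - \frac{8837913}{2}$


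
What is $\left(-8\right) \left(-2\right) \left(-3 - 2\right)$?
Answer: $-80$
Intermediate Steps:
$\left(-8\right) \left(-2\right) \left(-3 - 2\right) = 16 \left(-5\right) = -80$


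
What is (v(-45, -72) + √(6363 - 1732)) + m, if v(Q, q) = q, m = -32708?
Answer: -32780 + √4631 ≈ -32712.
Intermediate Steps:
(v(-45, -72) + √(6363 - 1732)) + m = (-72 + √(6363 - 1732)) - 32708 = (-72 + √4631) - 32708 = -32780 + √4631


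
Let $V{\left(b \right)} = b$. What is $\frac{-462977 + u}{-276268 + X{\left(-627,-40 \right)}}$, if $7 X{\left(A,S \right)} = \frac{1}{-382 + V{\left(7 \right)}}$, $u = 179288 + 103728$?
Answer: $\frac{472397625}{725203501} \approx 0.6514$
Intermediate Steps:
$u = 283016$
$X{\left(A,S \right)} = - \frac{1}{2625}$ ($X{\left(A,S \right)} = \frac{1}{7 \left(-382 + 7\right)} = \frac{1}{7 \left(-375\right)} = \frac{1}{7} \left(- \frac{1}{375}\right) = - \frac{1}{2625}$)
$\frac{-462977 + u}{-276268 + X{\left(-627,-40 \right)}} = \frac{-462977 + 283016}{-276268 - \frac{1}{2625}} = - \frac{179961}{- \frac{725203501}{2625}} = \left(-179961\right) \left(- \frac{2625}{725203501}\right) = \frac{472397625}{725203501}$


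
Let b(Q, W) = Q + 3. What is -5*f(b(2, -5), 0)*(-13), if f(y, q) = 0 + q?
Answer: 0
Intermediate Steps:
b(Q, W) = 3 + Q
f(y, q) = q
-5*f(b(2, -5), 0)*(-13) = -5*0*(-13) = 0*(-13) = 0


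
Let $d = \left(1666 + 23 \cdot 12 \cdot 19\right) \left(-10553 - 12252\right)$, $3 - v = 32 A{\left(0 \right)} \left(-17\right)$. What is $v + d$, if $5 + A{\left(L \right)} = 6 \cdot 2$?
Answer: $-157578739$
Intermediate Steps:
$A{\left(L \right)} = 7$ ($A{\left(L \right)} = -5 + 6 \cdot 2 = -5 + 12 = 7$)
$v = 3811$ ($v = 3 - 32 \cdot 7 \left(-17\right) = 3 - 224 \left(-17\right) = 3 - -3808 = 3 + 3808 = 3811$)
$d = -157582550$ ($d = \left(1666 + 276 \cdot 19\right) \left(-22805\right) = \left(1666 + 5244\right) \left(-22805\right) = 6910 \left(-22805\right) = -157582550$)
$v + d = 3811 - 157582550 = -157578739$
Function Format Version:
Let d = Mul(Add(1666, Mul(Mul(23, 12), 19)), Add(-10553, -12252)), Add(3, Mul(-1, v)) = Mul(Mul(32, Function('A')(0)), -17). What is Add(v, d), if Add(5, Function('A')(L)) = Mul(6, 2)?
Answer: -157578739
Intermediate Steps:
Function('A')(L) = 7 (Function('A')(L) = Add(-5, Mul(6, 2)) = Add(-5, 12) = 7)
v = 3811 (v = Add(3, Mul(-1, Mul(Mul(32, 7), -17))) = Add(3, Mul(-1, Mul(224, -17))) = Add(3, Mul(-1, -3808)) = Add(3, 3808) = 3811)
d = -157582550 (d = Mul(Add(1666, Mul(276, 19)), -22805) = Mul(Add(1666, 5244), -22805) = Mul(6910, -22805) = -157582550)
Add(v, d) = Add(3811, -157582550) = -157578739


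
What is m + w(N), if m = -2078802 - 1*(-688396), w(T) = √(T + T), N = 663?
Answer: -1390406 + √1326 ≈ -1.3904e+6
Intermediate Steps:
w(T) = √2*√T (w(T) = √(2*T) = √2*√T)
m = -1390406 (m = -2078802 + 688396 = -1390406)
m + w(N) = -1390406 + √2*√663 = -1390406 + √1326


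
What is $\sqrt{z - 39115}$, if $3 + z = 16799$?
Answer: $i \sqrt{22319} \approx 149.4 i$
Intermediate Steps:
$z = 16796$ ($z = -3 + 16799 = 16796$)
$\sqrt{z - 39115} = \sqrt{16796 - 39115} = \sqrt{-22319} = i \sqrt{22319}$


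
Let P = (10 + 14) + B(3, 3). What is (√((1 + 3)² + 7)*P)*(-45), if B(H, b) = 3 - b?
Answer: -1080*√23 ≈ -5179.5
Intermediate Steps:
P = 24 (P = (10 + 14) + (3 - 1*3) = 24 + (3 - 3) = 24 + 0 = 24)
(√((1 + 3)² + 7)*P)*(-45) = (√((1 + 3)² + 7)*24)*(-45) = (√(4² + 7)*24)*(-45) = (√(16 + 7)*24)*(-45) = (√23*24)*(-45) = (24*√23)*(-45) = -1080*√23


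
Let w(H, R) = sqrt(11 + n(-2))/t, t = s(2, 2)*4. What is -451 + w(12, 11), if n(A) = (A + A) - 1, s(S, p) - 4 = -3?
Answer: -451 + sqrt(6)/4 ≈ -450.39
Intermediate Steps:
s(S, p) = 1 (s(S, p) = 4 - 3 = 1)
n(A) = -1 + 2*A (n(A) = 2*A - 1 = -1 + 2*A)
t = 4 (t = 1*4 = 4)
w(H, R) = sqrt(6)/4 (w(H, R) = sqrt(11 + (-1 + 2*(-2)))/4 = sqrt(11 + (-1 - 4))*(1/4) = sqrt(11 - 5)*(1/4) = sqrt(6)*(1/4) = sqrt(6)/4)
-451 + w(12, 11) = -451 + sqrt(6)/4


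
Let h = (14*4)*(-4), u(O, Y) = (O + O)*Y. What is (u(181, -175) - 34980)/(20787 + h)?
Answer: -98330/20563 ≈ -4.7819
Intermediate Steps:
u(O, Y) = 2*O*Y (u(O, Y) = (2*O)*Y = 2*O*Y)
h = -224 (h = 56*(-4) = -224)
(u(181, -175) - 34980)/(20787 + h) = (2*181*(-175) - 34980)/(20787 - 224) = (-63350 - 34980)/20563 = -98330*1/20563 = -98330/20563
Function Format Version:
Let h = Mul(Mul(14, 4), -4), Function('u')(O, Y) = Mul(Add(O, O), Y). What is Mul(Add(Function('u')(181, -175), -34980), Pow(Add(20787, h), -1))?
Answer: Rational(-98330, 20563) ≈ -4.7819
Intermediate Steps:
Function('u')(O, Y) = Mul(2, O, Y) (Function('u')(O, Y) = Mul(Mul(2, O), Y) = Mul(2, O, Y))
h = -224 (h = Mul(56, -4) = -224)
Mul(Add(Function('u')(181, -175), -34980), Pow(Add(20787, h), -1)) = Mul(Add(Mul(2, 181, -175), -34980), Pow(Add(20787, -224), -1)) = Mul(Add(-63350, -34980), Pow(20563, -1)) = Mul(-98330, Rational(1, 20563)) = Rational(-98330, 20563)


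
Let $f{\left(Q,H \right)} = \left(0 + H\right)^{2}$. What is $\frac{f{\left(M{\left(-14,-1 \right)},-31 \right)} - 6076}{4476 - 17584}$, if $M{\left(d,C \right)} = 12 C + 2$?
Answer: $\frac{5115}{13108} \approx 0.39022$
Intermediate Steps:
$M{\left(d,C \right)} = 2 + 12 C$
$f{\left(Q,H \right)} = H^{2}$
$\frac{f{\left(M{\left(-14,-1 \right)},-31 \right)} - 6076}{4476 - 17584} = \frac{\left(-31\right)^{2} - 6076}{4476 - 17584} = \frac{961 - 6076}{-13108} = \left(-5115\right) \left(- \frac{1}{13108}\right) = \frac{5115}{13108}$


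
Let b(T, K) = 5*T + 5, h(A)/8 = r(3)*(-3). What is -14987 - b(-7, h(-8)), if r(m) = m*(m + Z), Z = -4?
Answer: -14957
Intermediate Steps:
r(m) = m*(-4 + m) (r(m) = m*(m - 4) = m*(-4 + m))
h(A) = 72 (h(A) = 8*((3*(-4 + 3))*(-3)) = 8*((3*(-1))*(-3)) = 8*(-3*(-3)) = 8*9 = 72)
b(T, K) = 5 + 5*T
-14987 - b(-7, h(-8)) = -14987 - (5 + 5*(-7)) = -14987 - (5 - 35) = -14987 - 1*(-30) = -14987 + 30 = -14957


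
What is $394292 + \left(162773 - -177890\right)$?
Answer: $734955$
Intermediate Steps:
$394292 + \left(162773 - -177890\right) = 394292 + \left(162773 + 177890\right) = 394292 + 340663 = 734955$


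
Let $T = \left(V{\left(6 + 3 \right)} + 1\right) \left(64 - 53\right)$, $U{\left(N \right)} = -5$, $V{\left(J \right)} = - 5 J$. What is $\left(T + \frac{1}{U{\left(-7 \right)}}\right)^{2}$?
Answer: $\frac{5861241}{25} \approx 2.3445 \cdot 10^{5}$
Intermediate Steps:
$T = -484$ ($T = \left(- 5 \left(6 + 3\right) + 1\right) \left(64 - 53\right) = \left(\left(-5\right) 9 + 1\right) 11 = \left(-45 + 1\right) 11 = \left(-44\right) 11 = -484$)
$\left(T + \frac{1}{U{\left(-7 \right)}}\right)^{2} = \left(-484 + \frac{1}{-5}\right)^{2} = \left(-484 - \frac{1}{5}\right)^{2} = \left(- \frac{2421}{5}\right)^{2} = \frac{5861241}{25}$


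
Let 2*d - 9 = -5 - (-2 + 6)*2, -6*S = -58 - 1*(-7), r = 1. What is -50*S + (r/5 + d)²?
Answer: -10544/25 ≈ -421.76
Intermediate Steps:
S = 17/2 (S = -(-58 - 1*(-7))/6 = -(-58 + 7)/6 = -⅙*(-51) = 17/2 ≈ 8.5000)
d = -2 (d = 9/2 + (-5 - (-2 + 6)*2)/2 = 9/2 + (-5 - 4*2)/2 = 9/2 + (-5 - 1*8)/2 = 9/2 + (-5 - 8)/2 = 9/2 + (½)*(-13) = 9/2 - 13/2 = -2)
-50*S + (r/5 + d)² = -50*17/2 + (1/5 - 2)² = -425 + (1*(⅕) - 2)² = -425 + (⅕ - 2)² = -425 + (-9/5)² = -425 + 81/25 = -10544/25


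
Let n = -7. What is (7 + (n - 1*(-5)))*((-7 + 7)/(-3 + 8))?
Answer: 0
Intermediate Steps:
(7 + (n - 1*(-5)))*((-7 + 7)/(-3 + 8)) = (7 + (-7 - 1*(-5)))*((-7 + 7)/(-3 + 8)) = (7 + (-7 + 5))*(0/5) = (7 - 2)*(0*(⅕)) = 5*0 = 0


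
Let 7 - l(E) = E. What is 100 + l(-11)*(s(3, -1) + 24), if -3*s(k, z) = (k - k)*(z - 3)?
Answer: 532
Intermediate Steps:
s(k, z) = 0 (s(k, z) = -(k - k)*(z - 3)/3 = -0*(-3 + z) = -⅓*0 = 0)
l(E) = 7 - E
100 + l(-11)*(s(3, -1) + 24) = 100 + (7 - 1*(-11))*(0 + 24) = 100 + (7 + 11)*24 = 100 + 18*24 = 100 + 432 = 532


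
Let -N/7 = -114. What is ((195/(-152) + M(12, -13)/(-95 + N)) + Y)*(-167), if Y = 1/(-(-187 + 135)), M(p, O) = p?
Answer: 15220547/73112 ≈ 208.18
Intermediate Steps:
N = 798 (N = -7*(-114) = 798)
Y = 1/52 (Y = 1/(-1*(-52)) = 1/52 ≈ 0.019231)
((195/(-152) + M(12, -13)/(-95 + N)) + Y)*(-167) = ((195/(-152) + 12/(-95 + 798)) + 1/52)*(-167) = ((195*(-1/152) + 12/703) + 1/52)*(-167) = ((-195/152 + 12*(1/703)) + 1/52)*(-167) = ((-195/152 + 12/703) + 1/52)*(-167) = (-7119/5624 + 1/52)*(-167) = -91141/73112*(-167) = 15220547/73112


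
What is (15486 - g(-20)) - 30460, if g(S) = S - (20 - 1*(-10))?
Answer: -14924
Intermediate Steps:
g(S) = -30 + S (g(S) = S - (20 + 10) = S - 1*30 = S - 30 = -30 + S)
(15486 - g(-20)) - 30460 = (15486 - (-30 - 20)) - 30460 = (15486 - 1*(-50)) - 30460 = (15486 + 50) - 30460 = 15536 - 30460 = -14924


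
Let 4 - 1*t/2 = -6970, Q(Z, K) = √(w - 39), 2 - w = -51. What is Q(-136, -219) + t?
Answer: 13948 + √14 ≈ 13952.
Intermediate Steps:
w = 53 (w = 2 - 1*(-51) = 2 + 51 = 53)
Q(Z, K) = √14 (Q(Z, K) = √(53 - 39) = √14)
t = 13948 (t = 8 - 2*(-6970) = 8 + 13940 = 13948)
Q(-136, -219) + t = √14 + 13948 = 13948 + √14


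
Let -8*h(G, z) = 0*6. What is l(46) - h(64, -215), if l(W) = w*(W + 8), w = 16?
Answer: 864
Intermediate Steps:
h(G, z) = 0 (h(G, z) = -0*6 = -⅛*0 = 0)
l(W) = 128 + 16*W (l(W) = 16*(W + 8) = 16*(8 + W) = 128 + 16*W)
l(46) - h(64, -215) = (128 + 16*46) - 1*0 = (128 + 736) + 0 = 864 + 0 = 864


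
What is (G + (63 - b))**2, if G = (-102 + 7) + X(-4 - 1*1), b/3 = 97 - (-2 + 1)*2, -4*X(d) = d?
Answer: 1718721/16 ≈ 1.0742e+5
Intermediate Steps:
X(d) = -d/4
b = 297 (b = 3*(97 - (-2 + 1)*2) = 3*(97 - (-1)*2) = 3*(97 - 1*(-2)) = 3*(97 + 2) = 3*99 = 297)
G = -375/4 (G = (-102 + 7) - (-4 - 1*1)/4 = -95 - (-4 - 1)/4 = -95 - 1/4*(-5) = -95 + 5/4 = -375/4 ≈ -93.750)
(G + (63 - b))**2 = (-375/4 + (63 - 1*297))**2 = (-375/4 + (63 - 297))**2 = (-375/4 - 234)**2 = (-1311/4)**2 = 1718721/16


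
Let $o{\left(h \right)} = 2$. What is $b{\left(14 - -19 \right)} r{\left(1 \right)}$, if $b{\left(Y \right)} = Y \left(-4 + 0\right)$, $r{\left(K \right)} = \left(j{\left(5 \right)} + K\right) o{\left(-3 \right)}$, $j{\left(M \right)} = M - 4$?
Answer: $-528$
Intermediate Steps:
$j{\left(M \right)} = -4 + M$ ($j{\left(M \right)} = M - 4 = -4 + M$)
$r{\left(K \right)} = 2 + 2 K$ ($r{\left(K \right)} = \left(\left(-4 + 5\right) + K\right) 2 = \left(1 + K\right) 2 = 2 + 2 K$)
$b{\left(Y \right)} = - 4 Y$ ($b{\left(Y \right)} = Y \left(-4\right) = - 4 Y$)
$b{\left(14 - -19 \right)} r{\left(1 \right)} = - 4 \left(14 - -19\right) \left(2 + 2 \cdot 1\right) = - 4 \left(14 + 19\right) \left(2 + 2\right) = \left(-4\right) 33 \cdot 4 = \left(-132\right) 4 = -528$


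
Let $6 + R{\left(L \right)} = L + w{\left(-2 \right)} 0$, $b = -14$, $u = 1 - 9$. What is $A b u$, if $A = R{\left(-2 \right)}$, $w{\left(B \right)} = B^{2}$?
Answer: $-896$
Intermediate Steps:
$u = -8$
$R{\left(L \right)} = -6 + L$ ($R{\left(L \right)} = -6 + \left(L + \left(-2\right)^{2} \cdot 0\right) = -6 + \left(L + 4 \cdot 0\right) = -6 + \left(L + 0\right) = -6 + L$)
$A = -8$ ($A = -6 - 2 = -8$)
$A b u = \left(-8\right) \left(-14\right) \left(-8\right) = 112 \left(-8\right) = -896$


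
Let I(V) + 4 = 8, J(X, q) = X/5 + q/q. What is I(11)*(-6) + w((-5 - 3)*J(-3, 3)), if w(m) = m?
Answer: -136/5 ≈ -27.200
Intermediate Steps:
J(X, q) = 1 + X/5 (J(X, q) = X*(1/5) + 1 = X/5 + 1 = 1 + X/5)
I(V) = 4 (I(V) = -4 + 8 = 4)
I(11)*(-6) + w((-5 - 3)*J(-3, 3)) = 4*(-6) + (-5 - 3)*(1 + (1/5)*(-3)) = -24 - 8*(1 - 3/5) = -24 - 8*2/5 = -24 - 16/5 = -136/5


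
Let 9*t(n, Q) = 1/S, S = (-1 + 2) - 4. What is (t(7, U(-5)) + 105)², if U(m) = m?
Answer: 8031556/729 ≈ 11017.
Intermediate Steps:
S = -3 (S = 1 - 4 = -3)
t(n, Q) = -1/27 (t(n, Q) = (⅑)/(-3) = (⅑)*(-⅓) = -1/27)
(t(7, U(-5)) + 105)² = (-1/27 + 105)² = (2834/27)² = 8031556/729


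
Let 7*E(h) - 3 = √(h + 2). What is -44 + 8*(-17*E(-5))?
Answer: -716/7 - 136*I*√3/7 ≈ -102.29 - 33.651*I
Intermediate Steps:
E(h) = 3/7 + √(2 + h)/7 (E(h) = 3/7 + √(h + 2)/7 = 3/7 + √(2 + h)/7)
-44 + 8*(-17*E(-5)) = -44 + 8*(-17*(3/7 + √(2 - 5)/7)) = -44 + 8*(-17*(3/7 + √(-3)/7)) = -44 + 8*(-17*(3/7 + (I*√3)/7)) = -44 + 8*(-17*(3/7 + I*√3/7)) = -44 + 8*(-51/7 - 17*I*√3/7) = -44 + (-408/7 - 136*I*√3/7) = -716/7 - 136*I*√3/7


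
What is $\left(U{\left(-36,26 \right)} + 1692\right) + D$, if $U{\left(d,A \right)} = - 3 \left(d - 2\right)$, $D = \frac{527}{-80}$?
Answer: $\frac{143953}{80} \approx 1799.4$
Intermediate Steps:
$D = - \frac{527}{80}$ ($D = 527 \left(- \frac{1}{80}\right) = - \frac{527}{80} \approx -6.5875$)
$U{\left(d,A \right)} = 6 - 3 d$ ($U{\left(d,A \right)} = - 3 \left(-2 + d\right) = 6 - 3 d$)
$\left(U{\left(-36,26 \right)} + 1692\right) + D = \left(\left(6 - -108\right) + 1692\right) - \frac{527}{80} = \left(\left(6 + 108\right) + 1692\right) - \frac{527}{80} = \left(114 + 1692\right) - \frac{527}{80} = 1806 - \frac{527}{80} = \frac{143953}{80}$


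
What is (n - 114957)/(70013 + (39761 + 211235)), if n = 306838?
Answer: 191881/321009 ≈ 0.59774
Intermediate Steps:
(n - 114957)/(70013 + (39761 + 211235)) = (306838 - 114957)/(70013 + (39761 + 211235)) = 191881/(70013 + 250996) = 191881/321009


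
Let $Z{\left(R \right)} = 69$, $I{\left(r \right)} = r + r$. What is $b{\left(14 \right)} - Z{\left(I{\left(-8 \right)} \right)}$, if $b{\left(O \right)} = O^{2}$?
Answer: $127$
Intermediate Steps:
$I{\left(r \right)} = 2 r$
$b{\left(14 \right)} - Z{\left(I{\left(-8 \right)} \right)} = 14^{2} - 69 = 196 - 69 = 127$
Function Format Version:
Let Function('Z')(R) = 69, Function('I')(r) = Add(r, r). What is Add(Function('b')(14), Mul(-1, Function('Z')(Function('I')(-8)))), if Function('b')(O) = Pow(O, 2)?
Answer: 127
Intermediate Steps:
Function('I')(r) = Mul(2, r)
Add(Function('b')(14), Mul(-1, Function('Z')(Function('I')(-8)))) = Add(Pow(14, 2), Mul(-1, 69)) = Add(196, -69) = 127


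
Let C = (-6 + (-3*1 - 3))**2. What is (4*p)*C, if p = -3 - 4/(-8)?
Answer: -1440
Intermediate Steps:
p = -5/2 (p = -3 - 4*(-1)/8 = -3 - 1*(-1/2) = -3 + 1/2 = -5/2 ≈ -2.5000)
C = 144 (C = (-6 + (-3 - 3))**2 = (-6 - 6)**2 = (-12)**2 = 144)
(4*p)*C = (4*(-5/2))*144 = -10*144 = -1440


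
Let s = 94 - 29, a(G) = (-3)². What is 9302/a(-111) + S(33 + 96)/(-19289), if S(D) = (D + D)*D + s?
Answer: 179126155/173601 ≈ 1031.8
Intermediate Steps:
a(G) = 9
s = 65
S(D) = 65 + 2*D² (S(D) = (D + D)*D + 65 = (2*D)*D + 65 = 2*D² + 65 = 65 + 2*D²)
9302/a(-111) + S(33 + 96)/(-19289) = 9302/9 + (65 + 2*(33 + 96)²)/(-19289) = 9302*(⅑) + (65 + 2*129²)*(-1/19289) = 9302/9 + (65 + 2*16641)*(-1/19289) = 9302/9 + (65 + 33282)*(-1/19289) = 9302/9 + 33347*(-1/19289) = 9302/9 - 33347/19289 = 179126155/173601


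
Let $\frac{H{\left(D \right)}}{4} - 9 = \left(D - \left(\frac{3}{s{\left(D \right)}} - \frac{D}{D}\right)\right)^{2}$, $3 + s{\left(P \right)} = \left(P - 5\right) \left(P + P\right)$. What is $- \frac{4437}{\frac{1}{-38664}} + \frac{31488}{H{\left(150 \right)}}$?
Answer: $\frac{822616090524210986856}{4795136654113} \approx 1.7155 \cdot 10^{8}$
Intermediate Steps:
$s{\left(P \right)} = -3 + 2 P \left(-5 + P\right)$ ($s{\left(P \right)} = -3 + \left(P - 5\right) \left(P + P\right) = -3 + \left(-5 + P\right) 2 P = -3 + 2 P \left(-5 + P\right)$)
$H{\left(D \right)} = 36 + 4 \left(1 + D - \frac{3}{-3 - 10 D + 2 D^{2}}\right)^{2}$ ($H{\left(D \right)} = 36 + 4 \left(D - \left(\frac{3}{-3 - 10 D + 2 D^{2}} - \frac{D}{D}\right)\right)^{2} = 36 + 4 \left(D + \left(- \frac{3}{-3 - 10 D + 2 D^{2}} + 1\right)\right)^{2} = 36 + 4 \left(D + \left(1 - \frac{3}{-3 - 10 D + 2 D^{2}}\right)\right)^{2} = 36 + 4 \left(1 + D - \frac{3}{-3 - 10 D + 2 D^{2}}\right)^{2}$)
$- \frac{4437}{\frac{1}{-38664}} + \frac{31488}{H{\left(150 \right)}} = - \frac{4437}{\frac{1}{-38664}} + \frac{31488}{36 + \frac{4 \left(6 - 2 \cdot 150^{3} + 8 \cdot 150^{2} + 13 \cdot 150\right)^{2}}{\left(3 - 2 \cdot 150^{2} + 10 \cdot 150\right)^{2}}} = - \frac{4437}{- \frac{1}{38664}} + \frac{31488}{36 + \frac{4 \left(6 - 6750000 + 8 \cdot 22500 + 1950\right)^{2}}{\left(3 - 45000 + 1500\right)^{2}}} = \left(-4437\right) \left(-38664\right) + \frac{31488}{36 + \frac{4 \left(6 - 6750000 + 180000 + 1950\right)^{2}}{\left(3 - 45000 + 1500\right)^{2}}} = 171552168 + \frac{31488}{36 + \frac{4 \left(-6568044\right)^{2}}{1891989009}} = 171552168 + \frac{31488}{36 + 4 \cdot \frac{1}{1891989009} \cdot 43139201985936} = 171552168 + \frac{31488}{36 + \frac{19172978660416}{210221001}} = 171552168 + \frac{31488}{\frac{19180546616452}{210221001}} = 171552168 + 31488 \cdot \frac{210221001}{19180546616452} = 171552168 + \frac{1654859719872}{4795136654113} = \frac{822616090524210986856}{4795136654113}$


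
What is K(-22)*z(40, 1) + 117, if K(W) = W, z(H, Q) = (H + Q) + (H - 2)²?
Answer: -32553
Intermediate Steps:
z(H, Q) = H + Q + (-2 + H)² (z(H, Q) = (H + Q) + (-2 + H)² = H + Q + (-2 + H)²)
K(-22)*z(40, 1) + 117 = -22*(40 + 1 + (-2 + 40)²) + 117 = -22*(40 + 1 + 38²) + 117 = -22*(40 + 1 + 1444) + 117 = -22*1485 + 117 = -32670 + 117 = -32553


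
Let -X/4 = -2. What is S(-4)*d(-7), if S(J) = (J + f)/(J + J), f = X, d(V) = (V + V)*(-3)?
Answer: -21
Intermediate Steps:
X = 8 (X = -4*(-2) = 8)
d(V) = -6*V (d(V) = (2*V)*(-3) = -6*V)
f = 8
S(J) = (8 + J)/(2*J) (S(J) = (J + 8)/(J + J) = (8 + J)/((2*J)) = (8 + J)*(1/(2*J)) = (8 + J)/(2*J))
S(-4)*d(-7) = ((½)*(8 - 4)/(-4))*(-6*(-7)) = ((½)*(-¼)*4)*42 = -½*42 = -21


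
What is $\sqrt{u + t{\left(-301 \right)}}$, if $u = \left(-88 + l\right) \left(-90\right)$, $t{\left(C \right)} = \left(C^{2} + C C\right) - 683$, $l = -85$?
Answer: $\sqrt{196089} \approx 442.82$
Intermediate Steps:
$t{\left(C \right)} = -683 + 2 C^{2}$ ($t{\left(C \right)} = \left(C^{2} + C^{2}\right) - 683 = 2 C^{2} - 683 = -683 + 2 C^{2}$)
$u = 15570$ ($u = \left(-88 - 85\right) \left(-90\right) = \left(-173\right) \left(-90\right) = 15570$)
$\sqrt{u + t{\left(-301 \right)}} = \sqrt{15570 - \left(683 - 2 \left(-301\right)^{2}\right)} = \sqrt{15570 + \left(-683 + 2 \cdot 90601\right)} = \sqrt{15570 + \left(-683 + 181202\right)} = \sqrt{15570 + 180519} = \sqrt{196089}$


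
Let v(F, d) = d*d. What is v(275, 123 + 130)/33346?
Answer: 64009/33346 ≈ 1.9195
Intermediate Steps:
v(F, d) = d²
v(275, 123 + 130)/33346 = (123 + 130)²/33346 = 253²*(1/33346) = 64009*(1/33346) = 64009/33346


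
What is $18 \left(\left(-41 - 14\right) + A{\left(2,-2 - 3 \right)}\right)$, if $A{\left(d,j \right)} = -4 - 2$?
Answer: $-1098$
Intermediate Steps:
$A{\left(d,j \right)} = -6$ ($A{\left(d,j \right)} = -4 - 2 = -6$)
$18 \left(\left(-41 - 14\right) + A{\left(2,-2 - 3 \right)}\right) = 18 \left(\left(-41 - 14\right) - 6\right) = 18 \left(-55 - 6\right) = 18 \left(-61\right) = -1098$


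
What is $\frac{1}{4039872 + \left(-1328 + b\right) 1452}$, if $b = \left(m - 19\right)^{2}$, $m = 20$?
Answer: $\frac{1}{2113068} \approx 4.7325 \cdot 10^{-7}$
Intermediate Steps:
$b = 1$ ($b = \left(20 - 19\right)^{2} = 1^{2} = 1$)
$\frac{1}{4039872 + \left(-1328 + b\right) 1452} = \frac{1}{4039872 + \left(-1328 + 1\right) 1452} = \frac{1}{4039872 - 1926804} = \frac{1}{2113068}$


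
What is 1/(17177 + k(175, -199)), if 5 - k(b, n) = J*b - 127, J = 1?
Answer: 1/17134 ≈ 5.8363e-5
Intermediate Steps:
k(b, n) = 132 - b (k(b, n) = 5 - (1*b - 127) = 5 - (b - 127) = 5 - (-127 + b) = 5 + (127 - b) = 132 - b)
1/(17177 + k(175, -199)) = 1/(17177 + (132 - 1*175)) = 1/(17177 + (132 - 175)) = 1/(17177 - 43) = 1/17134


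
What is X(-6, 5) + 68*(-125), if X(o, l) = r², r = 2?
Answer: -8496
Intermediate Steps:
X(o, l) = 4 (X(o, l) = 2² = 4)
X(-6, 5) + 68*(-125) = 4 + 68*(-125) = 4 - 8500 = -8496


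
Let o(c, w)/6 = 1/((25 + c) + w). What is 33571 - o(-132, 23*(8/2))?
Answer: 167857/5 ≈ 33571.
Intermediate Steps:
o(c, w) = 6/(25 + c + w) (o(c, w) = 6/((25 + c) + w) = 6/(25 + c + w))
33571 - o(-132, 23*(8/2)) = 33571 - 6/(25 - 132 + 23*(8/2)) = 33571 - 6/(25 - 132 + 23*(8*(1/2))) = 33571 - 6/(25 - 132 + 23*4) = 33571 - 6/(25 - 132 + 92) = 33571 - 6/(-15) = 33571 - 6*(-1)/15 = 33571 - 1*(-2/5) = 33571 + 2/5 = 167857/5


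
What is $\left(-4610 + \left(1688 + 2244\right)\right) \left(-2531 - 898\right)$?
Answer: $2324862$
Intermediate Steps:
$\left(-4610 + \left(1688 + 2244\right)\right) \left(-2531 - 898\right) = \left(-4610 + 3932\right) \left(-3429\right) = \left(-678\right) \left(-3429\right) = 2324862$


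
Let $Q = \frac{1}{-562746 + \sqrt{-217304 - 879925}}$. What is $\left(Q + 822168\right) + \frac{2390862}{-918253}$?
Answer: $\frac{79694184948182541538184}{96932059300606495} - \frac{i \sqrt{1097229}}{316684157745} \approx 8.2217 \cdot 10^{5} - 3.3077 \cdot 10^{-9} i$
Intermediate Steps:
$Q = \frac{1}{-562746 + i \sqrt{1097229}}$ ($Q = \frac{1}{-562746 + \sqrt{-1097229}} = \frac{1}{-562746 + i \sqrt{1097229}} \approx -1.777 \cdot 10^{-6} - 3.308 \cdot 10^{-9} i$)
$\left(Q + 822168\right) + \frac{2390862}{-918253} = \left(\left(- \frac{187582}{105561385915} - \frac{i \sqrt{1097229}}{316684157745}\right) + 822168\right) + \frac{2390862}{-918253} = \left(\frac{86789193534776138}{105561385915} - \frac{i \sqrt{1097229}}{316684157745}\right) + 2390862 \left(- \frac{1}{918253}\right) = \left(\frac{86789193534776138}{105561385915} - \frac{i \sqrt{1097229}}{316684157745}\right) - \frac{2390862}{918253} = \frac{79694184948182541538184}{96932059300606495} - \frac{i \sqrt{1097229}}{316684157745}$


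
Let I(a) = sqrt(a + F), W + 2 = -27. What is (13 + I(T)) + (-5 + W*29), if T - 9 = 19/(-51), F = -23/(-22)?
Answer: -833 + sqrt(12177066)/1122 ≈ -829.89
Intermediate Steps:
W = -29 (W = -2 - 27 = -29)
F = 23/22 (F = -23*(-1/22) = 23/22 ≈ 1.0455)
T = 440/51 (T = 9 + 19/(-51) = 9 + 19*(-1/51) = 9 - 19/51 = 440/51 ≈ 8.6275)
I(a) = sqrt(23/22 + a) (I(a) = sqrt(a + 23/22) = sqrt(23/22 + a))
(13 + I(T)) + (-5 + W*29) = (13 + sqrt(506 + 484*(440/51))/22) + (-5 - 29*29) = (13 + sqrt(506 + 212960/51)/22) + (-5 - 841) = (13 + sqrt(238766/51)/22) - 846 = (13 + (sqrt(12177066)/51)/22) - 846 = (13 + sqrt(12177066)/1122) - 846 = -833 + sqrt(12177066)/1122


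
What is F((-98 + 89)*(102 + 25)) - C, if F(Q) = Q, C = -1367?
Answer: 224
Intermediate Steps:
F((-98 + 89)*(102 + 25)) - C = (-98 + 89)*(102 + 25) - 1*(-1367) = -9*127 + 1367 = -1143 + 1367 = 224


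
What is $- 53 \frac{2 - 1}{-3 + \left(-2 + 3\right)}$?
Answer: $\frac{53}{2} \approx 26.5$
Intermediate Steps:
$- 53 \frac{2 - 1}{-3 + \left(-2 + 3\right)} = - 53 \cdot 1 \frac{1}{-3 + 1} = - 53 \cdot 1 \frac{1}{-2} = - 53 \cdot 1 \left(- \frac{1}{2}\right) = \left(-53\right) \left(- \frac{1}{2}\right) = \frac{53}{2}$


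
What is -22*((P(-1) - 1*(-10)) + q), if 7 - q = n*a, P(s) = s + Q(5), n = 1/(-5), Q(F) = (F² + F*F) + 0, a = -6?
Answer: -7128/5 ≈ -1425.6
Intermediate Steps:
Q(F) = 2*F² (Q(F) = (F² + F²) + 0 = 2*F² + 0 = 2*F²)
n = -⅕ ≈ -0.20000
P(s) = 50 + s (P(s) = s + 2*5² = s + 2*25 = s + 50 = 50 + s)
q = 29/5 (q = 7 - (-1)*(-6)/5 = 7 - 1*6/5 = 7 - 6/5 = 29/5 ≈ 5.8000)
-22*((P(-1) - 1*(-10)) + q) = -22*(((50 - 1) - 1*(-10)) + 29/5) = -22*((49 + 10) + 29/5) = -22*(59 + 29/5) = -22*324/5 = -7128/5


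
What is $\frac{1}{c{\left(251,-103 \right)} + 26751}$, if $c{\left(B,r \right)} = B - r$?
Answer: $\frac{1}{27105} \approx 3.6894 \cdot 10^{-5}$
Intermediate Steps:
$\frac{1}{c{\left(251,-103 \right)} + 26751} = \frac{1}{\left(251 - -103\right) + 26751} = \frac{1}{\left(251 + 103\right) + 26751} = \frac{1}{354 + 26751} = \frac{1}{27105}$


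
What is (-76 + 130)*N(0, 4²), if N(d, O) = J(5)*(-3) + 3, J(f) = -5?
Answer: 972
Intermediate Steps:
N(d, O) = 18 (N(d, O) = -5*(-3) + 3 = 15 + 3 = 18)
(-76 + 130)*N(0, 4²) = (-76 + 130)*18 = 54*18 = 972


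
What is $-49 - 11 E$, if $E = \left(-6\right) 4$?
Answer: $215$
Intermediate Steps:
$E = -24$
$-49 - 11 E = -49 - -264 = -49 + 264 = 215$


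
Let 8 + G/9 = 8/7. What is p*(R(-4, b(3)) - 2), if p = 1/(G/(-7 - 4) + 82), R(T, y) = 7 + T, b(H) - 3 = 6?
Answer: 77/6746 ≈ 0.011414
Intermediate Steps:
b(H) = 9 (b(H) = 3 + 6 = 9)
G = -432/7 (G = -72 + 9*(8/7) = -72 + 72/7 = -432/7 ≈ -61.714)
p = 77/6746 (p = 1/(-432/(7*(-7 - 4)) + 82) = 1/(-432/7/(-11) + 82) = 1/(-432/7*(-1/11) + 82) = 1/(432/77 + 82) = 1/(6746/77) = 77/6746 ≈ 0.011414)
p*(R(-4, b(3)) - 2) = 77*((7 - 4) - 2)/6746 = 77*(3 - 2)/6746 = (77/6746)*1 = 77/6746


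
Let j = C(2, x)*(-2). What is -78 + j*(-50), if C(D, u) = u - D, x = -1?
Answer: -378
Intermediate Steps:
j = 6 (j = (-1 - 1*2)*(-2) = (-1 - 2)*(-2) = -3*(-2) = 6)
-78 + j*(-50) = -78 + 6*(-50) = -78 - 300 = -378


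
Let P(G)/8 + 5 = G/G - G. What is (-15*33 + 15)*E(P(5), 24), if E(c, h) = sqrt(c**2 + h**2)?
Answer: -11520*sqrt(10) ≈ -36429.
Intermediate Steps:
P(G) = -32 - 8*G (P(G) = -40 + 8*(G/G - G) = -40 + 8*(1 - G) = -40 + (8 - 8*G) = -32 - 8*G)
(-15*33 + 15)*E(P(5), 24) = (-15*33 + 15)*sqrt((-32 - 8*5)**2 + 24**2) = (-495 + 15)*sqrt((-32 - 40)**2 + 576) = -480*sqrt((-72)**2 + 576) = -480*sqrt(5184 + 576) = -11520*sqrt(10)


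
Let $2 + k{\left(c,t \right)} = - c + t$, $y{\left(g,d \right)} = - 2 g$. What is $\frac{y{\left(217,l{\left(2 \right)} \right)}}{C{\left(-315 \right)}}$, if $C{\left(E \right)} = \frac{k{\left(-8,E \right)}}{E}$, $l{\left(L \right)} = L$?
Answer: $- \frac{45570}{103} \approx -442.43$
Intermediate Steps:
$k{\left(c,t \right)} = -2 + t - c$ ($k{\left(c,t \right)} = -2 - \left(c - t\right) = -2 + t - c$)
$C{\left(E \right)} = \frac{6 + E}{E}$ ($C{\left(E \right)} = \frac{-2 + E - -8}{E} = \frac{-2 + E + 8}{E} = \frac{6 + E}{E}$)
$\frac{y{\left(217,l{\left(2 \right)} \right)}}{C{\left(-315 \right)}} = \frac{\left(-2\right) 217}{\frac{1}{-315} \left(6 - 315\right)} = - \frac{434}{\left(- \frac{1}{315}\right) \left(-309\right)} = - \frac{434}{\frac{103}{105}} = \left(-434\right) \frac{105}{103} = - \frac{45570}{103}$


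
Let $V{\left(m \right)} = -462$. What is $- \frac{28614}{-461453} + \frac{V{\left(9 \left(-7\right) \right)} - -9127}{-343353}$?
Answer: $\frac{306642763}{8339014311} \approx 0.036772$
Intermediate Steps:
$- \frac{28614}{-461453} + \frac{V{\left(9 \left(-7\right) \right)} - -9127}{-343353} = - \frac{28614}{-461453} + \frac{-462 - -9127}{-343353} = \left(-28614\right) \left(- \frac{1}{461453}\right) + \left(-462 + 9127\right) \left(- \frac{1}{343353}\right) = \frac{1506}{24287} + 8665 \left(- \frac{1}{343353}\right) = \frac{1506}{24287} - \frac{8665}{343353} = \frac{306642763}{8339014311}$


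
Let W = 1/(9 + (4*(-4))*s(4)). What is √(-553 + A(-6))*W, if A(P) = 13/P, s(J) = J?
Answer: -I*√19986/330 ≈ -0.4284*I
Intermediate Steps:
W = -1/55 (W = 1/(9 + (4*(-4))*4) = 1/(9 - 16*4) = 1/(9 - 64) = 1/(-55) = -1/55 ≈ -0.018182)
√(-553 + A(-6))*W = √(-553 + 13/(-6))*(-1/55) = √(-553 + 13*(-⅙))*(-1/55) = √(-553 - 13/6)*(-1/55) = √(-3331/6)*(-1/55) = (I*√19986/6)*(-1/55) = -I*√19986/330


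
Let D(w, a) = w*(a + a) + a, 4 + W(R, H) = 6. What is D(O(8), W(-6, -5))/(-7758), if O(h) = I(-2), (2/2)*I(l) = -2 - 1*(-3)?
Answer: -1/1293 ≈ -0.00077340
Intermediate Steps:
W(R, H) = 2 (W(R, H) = -4 + 6 = 2)
I(l) = 1 (I(l) = -2 - 1*(-3) = -2 + 3 = 1)
O(h) = 1
D(w, a) = a + 2*a*w (D(w, a) = w*(2*a) + a = 2*a*w + a = a + 2*a*w)
D(O(8), W(-6, -5))/(-7758) = (2*(1 + 2*1))/(-7758) = (2*(1 + 2))*(-1/7758) = (2*3)*(-1/7758) = 6*(-1/7758) = -1/1293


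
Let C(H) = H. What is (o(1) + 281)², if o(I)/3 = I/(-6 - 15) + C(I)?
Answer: 3948169/49 ≈ 80575.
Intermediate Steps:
o(I) = 20*I/7 (o(I) = 3*(I/(-6 - 15) + I) = 3*(I/(-21) + I) = 3*(-I/21 + I) = 3*(20*I/21) = 20*I/7)
(o(1) + 281)² = ((20/7)*1 + 281)² = (20/7 + 281)² = (1987/7)² = 3948169/49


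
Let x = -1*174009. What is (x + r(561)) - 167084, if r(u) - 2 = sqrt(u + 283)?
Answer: -341091 + 2*sqrt(211) ≈ -3.4106e+5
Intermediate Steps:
x = -174009
r(u) = 2 + sqrt(283 + u) (r(u) = 2 + sqrt(u + 283) = 2 + sqrt(283 + u))
(x + r(561)) - 167084 = (-174009 + (2 + sqrt(283 + 561))) - 167084 = (-174009 + (2 + sqrt(844))) - 167084 = (-174009 + (2 + 2*sqrt(211))) - 167084 = (-174007 + 2*sqrt(211)) - 167084 = -341091 + 2*sqrt(211)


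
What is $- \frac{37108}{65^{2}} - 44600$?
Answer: $- \frac{188472108}{4225} \approx -44609.0$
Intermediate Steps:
$- \frac{37108}{65^{2}} - 44600 = - \frac{37108}{4225} - 44600 = - \frac{188472108}{4225}$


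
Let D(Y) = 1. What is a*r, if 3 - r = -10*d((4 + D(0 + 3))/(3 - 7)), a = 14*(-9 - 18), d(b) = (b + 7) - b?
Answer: -27594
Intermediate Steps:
d(b) = 7 (d(b) = (7 + b) - b = 7)
a = -378 (a = 14*(-27) = -378)
r = 73 (r = 3 - (-10)*7 = 3 - 1*(-70) = 3 + 70 = 73)
a*r = -378*73 = -27594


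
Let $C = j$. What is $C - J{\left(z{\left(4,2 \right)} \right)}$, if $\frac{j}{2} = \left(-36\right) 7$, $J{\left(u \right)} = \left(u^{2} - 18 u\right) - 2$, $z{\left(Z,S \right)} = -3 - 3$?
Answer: $-646$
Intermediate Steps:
$z{\left(Z,S \right)} = -6$ ($z{\left(Z,S \right)} = -3 - 3 = -6$)
$J{\left(u \right)} = -2 + u^{2} - 18 u$
$j = -504$ ($j = 2 \left(\left(-36\right) 7\right) = 2 \left(-252\right) = -504$)
$C = -504$
$C - J{\left(z{\left(4,2 \right)} \right)} = -504 - \left(-2 + \left(-6\right)^{2} - -108\right) = -504 - \left(-2 + 36 + 108\right) = -504 - 142 = -646$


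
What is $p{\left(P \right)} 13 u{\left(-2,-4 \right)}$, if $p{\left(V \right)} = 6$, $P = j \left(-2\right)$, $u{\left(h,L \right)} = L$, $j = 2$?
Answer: $-312$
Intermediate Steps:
$P = -4$ ($P = 2 \left(-2\right) = -4$)
$p{\left(P \right)} 13 u{\left(-2,-4 \right)} = 6 \cdot 13 \left(-4\right) = 78 \left(-4\right) = -312$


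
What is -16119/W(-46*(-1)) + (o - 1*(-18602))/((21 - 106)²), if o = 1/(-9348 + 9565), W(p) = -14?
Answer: 723665259/627130 ≈ 1153.9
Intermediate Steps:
o = 1/217 ≈ 0.0046083
-16119/W(-46*(-1)) + (o - 1*(-18602))/((21 - 106)²) = -16119/(-14) + (1/217 - 1*(-18602))/((21 - 106)²) = -16119*(-1/14) + (1/217 + 18602)/((-85)²) = 16119/14 + (4036635/217)/7225 = 16119/14 + (4036635/217)*(1/7225) = 16119/14 + 807327/313565 = 723665259/627130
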